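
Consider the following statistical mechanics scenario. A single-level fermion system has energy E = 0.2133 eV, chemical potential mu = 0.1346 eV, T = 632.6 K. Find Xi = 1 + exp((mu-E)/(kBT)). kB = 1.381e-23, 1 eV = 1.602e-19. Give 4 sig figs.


Step 1: (mu - E) = 0.1346 - 0.2133 = -0.0787 eV
Step 2: x = (mu-E)*eV/(kB*T) = -0.0787*1.602e-19/(1.381e-23*632.6) = -1.443
Step 3: exp(x) = 0.2362
Step 4: Xi = 1 + 0.2362 = 1.236

1.236


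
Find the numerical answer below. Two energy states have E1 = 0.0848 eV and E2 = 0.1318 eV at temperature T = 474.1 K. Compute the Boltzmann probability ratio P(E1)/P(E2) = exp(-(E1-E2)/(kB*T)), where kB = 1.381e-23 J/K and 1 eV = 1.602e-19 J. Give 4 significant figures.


Step 1: Compute energy difference dE = E1 - E2 = 0.0848 - 0.1318 = -0.047 eV
Step 2: Convert to Joules: dE_J = -0.047 * 1.602e-19 = -7.529e-21 J
Step 3: Compute exponent = -dE_J / (kB * T) = -(-7.529e-21) / (1.381e-23 * 474.1) = 1.15
Step 4: P(E1)/P(E2) = exp(1.15) = 3.158

3.158


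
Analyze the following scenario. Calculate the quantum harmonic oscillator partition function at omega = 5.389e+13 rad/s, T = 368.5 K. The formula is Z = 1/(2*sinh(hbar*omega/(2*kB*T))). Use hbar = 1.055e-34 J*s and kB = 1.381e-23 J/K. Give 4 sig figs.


Step 1: Compute x = hbar*omega/(kB*T) = 1.055e-34*5.389e+13/(1.381e-23*368.5) = 1.117
Step 2: x/2 = 0.5586
Step 3: sinh(x/2) = 0.5881
Step 4: Z = 1/(2*0.5881) = 0.8502

0.8502


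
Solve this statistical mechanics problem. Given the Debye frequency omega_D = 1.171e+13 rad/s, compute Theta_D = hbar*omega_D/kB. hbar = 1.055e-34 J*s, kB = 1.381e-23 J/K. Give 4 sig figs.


Step 1: hbar*omega_D = 1.055e-34 * 1.171e+13 = 1.235e-21 J
Step 2: Theta_D = 1.235e-21 / 1.381e-23
Step 3: Theta_D = 89.46 K

89.46


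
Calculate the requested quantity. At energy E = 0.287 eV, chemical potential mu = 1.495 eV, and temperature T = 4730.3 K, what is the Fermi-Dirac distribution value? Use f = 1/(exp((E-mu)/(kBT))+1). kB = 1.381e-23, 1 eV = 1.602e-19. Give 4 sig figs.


Step 1: (E - mu) = 0.287 - 1.495 = -1.208 eV
Step 2: Convert: (E-mu)*eV = -1.935e-19 J
Step 3: x = (E-mu)*eV/(kB*T) = -2.962
Step 4: f = 1/(exp(-2.962)+1) = 0.9508

0.9508


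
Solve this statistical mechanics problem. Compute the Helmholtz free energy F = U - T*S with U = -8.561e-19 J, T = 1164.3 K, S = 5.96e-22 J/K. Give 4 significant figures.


Step 1: T*S = 1164.3 * 5.96e-22 = 6.939e-19 J
Step 2: F = U - T*S = -8.561e-19 - 6.939e-19
Step 3: F = -1.55e-18 J

-1.55e-18


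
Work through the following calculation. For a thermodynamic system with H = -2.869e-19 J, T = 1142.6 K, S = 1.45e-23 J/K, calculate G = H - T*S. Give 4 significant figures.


Step 1: T*S = 1142.6 * 1.45e-23 = 1.657e-20 J
Step 2: G = H - T*S = -2.869e-19 - 1.657e-20
Step 3: G = -3.035e-19 J

-3.035e-19


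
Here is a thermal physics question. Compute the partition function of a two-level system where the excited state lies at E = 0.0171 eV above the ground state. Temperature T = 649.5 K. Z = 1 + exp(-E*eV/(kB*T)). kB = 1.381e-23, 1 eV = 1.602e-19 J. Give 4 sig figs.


Step 1: Compute beta*E = E*eV/(kB*T) = 0.0171*1.602e-19/(1.381e-23*649.5) = 0.3054
Step 2: exp(-beta*E) = exp(-0.3054) = 0.7368
Step 3: Z = 1 + 0.7368 = 1.737

1.737


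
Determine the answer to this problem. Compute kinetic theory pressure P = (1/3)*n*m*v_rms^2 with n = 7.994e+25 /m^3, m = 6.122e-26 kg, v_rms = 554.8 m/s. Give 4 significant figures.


Step 1: v_rms^2 = 554.8^2 = 3.078e+05
Step 2: n*m = 7.994e+25*6.122e-26 = 4.894
Step 3: P = (1/3)*4.894*3.078e+05 = 5.021e+05 Pa

5.021e+05


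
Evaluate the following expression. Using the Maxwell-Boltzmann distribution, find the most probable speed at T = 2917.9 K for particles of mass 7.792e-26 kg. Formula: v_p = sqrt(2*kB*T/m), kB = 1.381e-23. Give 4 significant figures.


Step 1: Numerator = 2*kB*T = 2*1.381e-23*2917.9 = 8.059e-20
Step 2: Ratio = 8.059e-20 / 7.792e-26 = 1.034e+06
Step 3: v_p = sqrt(1.034e+06) = 1017 m/s

1017


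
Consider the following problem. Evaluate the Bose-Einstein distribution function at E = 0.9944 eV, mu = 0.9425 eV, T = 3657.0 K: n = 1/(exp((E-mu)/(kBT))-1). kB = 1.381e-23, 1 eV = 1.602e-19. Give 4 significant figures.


Step 1: (E - mu) = 0.0519 eV
Step 2: x = (E-mu)*eV/(kB*T) = 0.0519*1.602e-19/(1.381e-23*3657.0) = 0.1646
Step 3: exp(x) = 1.179
Step 4: n = 1/(exp(x)-1) = 5.588

5.588


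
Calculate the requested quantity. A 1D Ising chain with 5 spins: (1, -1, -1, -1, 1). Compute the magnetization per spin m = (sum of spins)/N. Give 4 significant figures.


Step 1: Count up spins (+1): 2, down spins (-1): 3
Step 2: Total magnetization M = 2 - 3 = -1
Step 3: m = M/N = -1/5 = -0.2

-0.2


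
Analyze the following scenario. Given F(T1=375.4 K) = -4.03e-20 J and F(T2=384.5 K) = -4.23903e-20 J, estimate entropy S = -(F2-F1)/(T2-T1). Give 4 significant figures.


Step 1: dF = F2 - F1 = -4.23903e-20 - (-4.03e-20) = -2.0903e-21 J
Step 2: dT = T2 - T1 = 384.5 - 375.4 = 9.1 K
Step 3: S = -dF/dT = -(-2.0903e-21)/9.1 = 2.297e-22 J/K

2.297e-22


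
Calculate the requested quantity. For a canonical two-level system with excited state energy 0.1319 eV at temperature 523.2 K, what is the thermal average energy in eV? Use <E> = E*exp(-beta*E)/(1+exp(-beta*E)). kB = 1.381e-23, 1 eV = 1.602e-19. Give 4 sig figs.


Step 1: beta*E = 0.1319*1.602e-19/(1.381e-23*523.2) = 2.924
Step 2: exp(-beta*E) = 0.05369
Step 3: <E> = 0.1319*0.05369/(1+0.05369) = 0.006721 eV

0.006721


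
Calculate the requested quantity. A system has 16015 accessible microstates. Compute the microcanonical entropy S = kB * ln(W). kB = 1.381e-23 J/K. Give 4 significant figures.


Step 1: ln(W) = ln(16015) = 9.681
Step 2: S = kB * ln(W) = 1.381e-23 * 9.681
Step 3: S = 1.337e-22 J/K

1.337e-22


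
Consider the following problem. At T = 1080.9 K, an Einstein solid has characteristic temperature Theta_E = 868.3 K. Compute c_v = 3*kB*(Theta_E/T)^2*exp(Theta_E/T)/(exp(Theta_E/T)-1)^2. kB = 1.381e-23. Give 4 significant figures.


Step 1: x = Theta_E/T = 868.3/1080.9 = 0.8033
Step 2: x^2 = 0.6453
Step 3: exp(x) = 2.233
Step 4: c_v = 3*1.381e-23*0.6453*2.233/(2.233-1)^2 = 3.927e-23

3.927e-23


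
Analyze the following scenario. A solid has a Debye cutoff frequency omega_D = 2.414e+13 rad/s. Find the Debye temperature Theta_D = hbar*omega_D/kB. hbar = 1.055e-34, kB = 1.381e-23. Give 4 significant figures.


Step 1: hbar*omega_D = 1.055e-34 * 2.414e+13 = 2.547e-21 J
Step 2: Theta_D = 2.547e-21 / 1.381e-23
Step 3: Theta_D = 184.4 K

184.4


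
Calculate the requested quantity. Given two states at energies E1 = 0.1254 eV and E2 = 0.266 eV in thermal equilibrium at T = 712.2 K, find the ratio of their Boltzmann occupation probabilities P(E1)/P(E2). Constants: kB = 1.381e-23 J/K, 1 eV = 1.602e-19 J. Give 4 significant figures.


Step 1: Compute energy difference dE = E1 - E2 = 0.1254 - 0.266 = -0.1406 eV
Step 2: Convert to Joules: dE_J = -0.1406 * 1.602e-19 = -2.252e-20 J
Step 3: Compute exponent = -dE_J / (kB * T) = -(-2.252e-20) / (1.381e-23 * 712.2) = 2.29
Step 4: P(E1)/P(E2) = exp(2.29) = 9.876

9.876


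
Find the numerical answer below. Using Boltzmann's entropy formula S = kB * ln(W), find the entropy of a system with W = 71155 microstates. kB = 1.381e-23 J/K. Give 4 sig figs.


Step 1: ln(W) = ln(71155) = 11.17
Step 2: S = kB * ln(W) = 1.381e-23 * 11.17
Step 3: S = 1.543e-22 J/K

1.543e-22


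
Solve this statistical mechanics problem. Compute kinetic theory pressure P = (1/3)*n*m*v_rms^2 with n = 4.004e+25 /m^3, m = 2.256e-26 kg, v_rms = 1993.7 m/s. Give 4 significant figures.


Step 1: v_rms^2 = 1993.7^2 = 3.975e+06
Step 2: n*m = 4.004e+25*2.256e-26 = 0.9033
Step 3: P = (1/3)*0.9033*3.975e+06 = 1.197e+06 Pa

1.197e+06


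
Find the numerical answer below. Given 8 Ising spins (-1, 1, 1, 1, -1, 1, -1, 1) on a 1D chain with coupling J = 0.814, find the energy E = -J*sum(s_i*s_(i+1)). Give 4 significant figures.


Step 1: Nearest-neighbor products: -1, 1, 1, -1, -1, -1, -1
Step 2: Sum of products = -3
Step 3: E = -0.814 * -3 = 2.442

2.442


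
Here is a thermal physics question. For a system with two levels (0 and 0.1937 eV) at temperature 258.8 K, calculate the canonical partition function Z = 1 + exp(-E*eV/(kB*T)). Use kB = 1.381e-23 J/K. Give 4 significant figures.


Step 1: Compute beta*E = E*eV/(kB*T) = 0.1937*1.602e-19/(1.381e-23*258.8) = 8.682
Step 2: exp(-beta*E) = exp(-8.682) = 0.0001696
Step 3: Z = 1 + 0.0001696 = 1

1


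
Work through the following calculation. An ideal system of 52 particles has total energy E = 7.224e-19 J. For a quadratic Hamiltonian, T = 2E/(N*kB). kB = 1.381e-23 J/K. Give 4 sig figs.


Step 1: Numerator = 2*E = 2*7.224e-19 = 1.445e-18 J
Step 2: Denominator = N*kB = 52*1.381e-23 = 7.181e-22
Step 3: T = 1.445e-18 / 7.181e-22 = 2012 K

2012


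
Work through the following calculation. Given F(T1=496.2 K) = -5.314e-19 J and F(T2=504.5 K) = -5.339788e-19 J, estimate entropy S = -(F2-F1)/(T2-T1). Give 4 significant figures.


Step 1: dF = F2 - F1 = -5.339788e-19 - (-5.314e-19) = -2.5788e-21 J
Step 2: dT = T2 - T1 = 504.5 - 496.2 = 8.3 K
Step 3: S = -dF/dT = -(-2.5788e-21)/8.3 = 3.107e-22 J/K

3.107e-22


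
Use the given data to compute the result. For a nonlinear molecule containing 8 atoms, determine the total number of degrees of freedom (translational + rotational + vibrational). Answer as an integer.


Step 1: Translational DOF = 3
Step 2: Rotational DOF (nonlinear) = 3
Step 3: Vibrational DOF = 3*8 - 6 = 18
Step 4: Total = 3 + 3 + 18 = 24

24


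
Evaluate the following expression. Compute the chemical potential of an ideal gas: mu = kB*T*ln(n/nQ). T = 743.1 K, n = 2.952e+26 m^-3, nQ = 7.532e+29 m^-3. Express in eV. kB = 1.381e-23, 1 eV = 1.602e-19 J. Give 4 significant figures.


Step 1: n/nQ = 2.952e+26/7.532e+29 = 0.0003919
Step 2: ln(n/nQ) = -7.844
Step 3: mu = kB*T*ln(n/nQ) = 1.026e-20*-7.844 = -8.05e-20 J
Step 4: Convert to eV: -8.05e-20/1.602e-19 = -0.5025 eV

-0.5025


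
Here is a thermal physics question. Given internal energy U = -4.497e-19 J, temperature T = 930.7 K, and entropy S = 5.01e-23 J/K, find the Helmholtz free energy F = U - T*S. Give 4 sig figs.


Step 1: T*S = 930.7 * 5.01e-23 = 4.663e-20 J
Step 2: F = U - T*S = -4.497e-19 - 4.663e-20
Step 3: F = -4.963e-19 J

-4.963e-19


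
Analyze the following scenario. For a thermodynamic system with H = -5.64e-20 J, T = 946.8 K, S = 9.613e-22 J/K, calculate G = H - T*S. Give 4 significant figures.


Step 1: T*S = 946.8 * 9.613e-22 = 9.102e-19 J
Step 2: G = H - T*S = -5.64e-20 - 9.102e-19
Step 3: G = -9.666e-19 J

-9.666e-19


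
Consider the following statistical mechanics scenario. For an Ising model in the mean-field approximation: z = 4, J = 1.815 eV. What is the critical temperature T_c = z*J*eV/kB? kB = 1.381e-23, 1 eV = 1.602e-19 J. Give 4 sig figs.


Step 1: z*J = 4*1.815 = 7.26 eV
Step 2: Convert to Joules: 7.26*1.602e-19 = 1.163e-18 J
Step 3: T_c = 1.163e-18 / 1.381e-23 = 8.422e+04 K

8.422e+04


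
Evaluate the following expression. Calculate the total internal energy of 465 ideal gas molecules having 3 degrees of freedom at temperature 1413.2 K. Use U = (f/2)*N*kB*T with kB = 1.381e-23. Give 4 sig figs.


Step 1: f/2 = 3/2 = 1.5
Step 2: N*kB*T = 465*1.381e-23*1413.2 = 9.075e-18
Step 3: U = 1.5 * 9.075e-18 = 1.361e-17 J

1.361e-17


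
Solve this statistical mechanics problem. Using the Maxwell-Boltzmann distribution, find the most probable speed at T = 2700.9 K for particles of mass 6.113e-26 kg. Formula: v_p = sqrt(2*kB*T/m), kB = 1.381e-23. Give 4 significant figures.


Step 1: Numerator = 2*kB*T = 2*1.381e-23*2700.9 = 7.46e-20
Step 2: Ratio = 7.46e-20 / 6.113e-26 = 1.22e+06
Step 3: v_p = sqrt(1.22e+06) = 1105 m/s

1105


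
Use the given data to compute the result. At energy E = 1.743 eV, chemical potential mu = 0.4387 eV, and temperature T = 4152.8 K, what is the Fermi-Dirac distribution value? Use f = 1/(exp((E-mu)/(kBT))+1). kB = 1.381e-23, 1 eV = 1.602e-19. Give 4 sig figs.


Step 1: (E - mu) = 1.743 - 0.4387 = 1.304 eV
Step 2: Convert: (E-mu)*eV = 2.089e-19 J
Step 3: x = (E-mu)*eV/(kB*T) = 3.643
Step 4: f = 1/(exp(3.643)+1) = 0.0255

0.0255


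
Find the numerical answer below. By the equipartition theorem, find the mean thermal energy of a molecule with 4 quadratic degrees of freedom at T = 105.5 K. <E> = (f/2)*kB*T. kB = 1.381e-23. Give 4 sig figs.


Step 1: f/2 = 4/2 = 2
Step 2: kB*T = 1.381e-23 * 105.5 = 1.457e-21
Step 3: <E> = 2 * 1.457e-21 = 2.914e-21 J

2.914e-21


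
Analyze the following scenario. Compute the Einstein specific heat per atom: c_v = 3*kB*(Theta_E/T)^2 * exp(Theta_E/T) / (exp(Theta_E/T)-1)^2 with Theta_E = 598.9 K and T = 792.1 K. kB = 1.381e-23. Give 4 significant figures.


Step 1: x = Theta_E/T = 598.9/792.1 = 0.7561
Step 2: x^2 = 0.5717
Step 3: exp(x) = 2.13
Step 4: c_v = 3*1.381e-23*0.5717*2.13/(2.13-1)^2 = 3.951e-23

3.951e-23


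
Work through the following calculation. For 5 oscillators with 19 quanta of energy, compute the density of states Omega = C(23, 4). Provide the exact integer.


Step 1: Use binomial coefficient C(23, 4)
Step 2: Numerator = 23! / 19!
Step 3: Denominator = 4!
Step 4: Omega = 8855

8855


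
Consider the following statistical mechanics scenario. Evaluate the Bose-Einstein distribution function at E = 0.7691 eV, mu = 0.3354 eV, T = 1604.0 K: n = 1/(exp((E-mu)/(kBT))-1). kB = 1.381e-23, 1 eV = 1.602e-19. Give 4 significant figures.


Step 1: (E - mu) = 0.4337 eV
Step 2: x = (E-mu)*eV/(kB*T) = 0.4337*1.602e-19/(1.381e-23*1604.0) = 3.137
Step 3: exp(x) = 23.02
Step 4: n = 1/(exp(x)-1) = 0.0454

0.0454


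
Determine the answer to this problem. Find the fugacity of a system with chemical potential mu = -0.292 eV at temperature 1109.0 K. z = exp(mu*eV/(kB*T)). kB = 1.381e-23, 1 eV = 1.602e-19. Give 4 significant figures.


Step 1: Convert mu to Joules: -0.292*1.602e-19 = -4.678e-20 J
Step 2: kB*T = 1.381e-23*1109.0 = 1.532e-20 J
Step 3: mu/(kB*T) = -3.054
Step 4: z = exp(-3.054) = 0.04715

0.04715


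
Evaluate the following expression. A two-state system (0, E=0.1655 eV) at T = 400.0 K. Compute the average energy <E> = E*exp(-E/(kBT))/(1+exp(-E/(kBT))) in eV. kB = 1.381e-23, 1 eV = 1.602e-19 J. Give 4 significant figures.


Step 1: beta*E = 0.1655*1.602e-19/(1.381e-23*400.0) = 4.8
Step 2: exp(-beta*E) = 0.008233
Step 3: <E> = 0.1655*0.008233/(1+0.008233) = 0.001351 eV

0.001351


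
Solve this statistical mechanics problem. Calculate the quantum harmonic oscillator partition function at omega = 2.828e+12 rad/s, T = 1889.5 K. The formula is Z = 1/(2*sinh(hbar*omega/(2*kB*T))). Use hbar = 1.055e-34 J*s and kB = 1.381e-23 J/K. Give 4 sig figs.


Step 1: Compute x = hbar*omega/(kB*T) = 1.055e-34*2.828e+12/(1.381e-23*1889.5) = 0.01143
Step 2: x/2 = 0.005717
Step 3: sinh(x/2) = 0.005717
Step 4: Z = 1/(2*0.005717) = 87.46

87.46


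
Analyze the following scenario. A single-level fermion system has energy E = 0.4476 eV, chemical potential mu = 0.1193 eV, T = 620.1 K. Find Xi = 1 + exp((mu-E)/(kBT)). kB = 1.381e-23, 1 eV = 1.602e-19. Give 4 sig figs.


Step 1: (mu - E) = 0.1193 - 0.4476 = -0.3283 eV
Step 2: x = (mu-E)*eV/(kB*T) = -0.3283*1.602e-19/(1.381e-23*620.1) = -6.142
Step 3: exp(x) = 0.002152
Step 4: Xi = 1 + 0.002152 = 1.002

1.002


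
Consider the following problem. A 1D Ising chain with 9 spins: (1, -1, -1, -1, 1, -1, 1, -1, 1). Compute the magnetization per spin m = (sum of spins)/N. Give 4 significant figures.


Step 1: Count up spins (+1): 4, down spins (-1): 5
Step 2: Total magnetization M = 4 - 5 = -1
Step 3: m = M/N = -1/9 = -0.1111

-0.1111


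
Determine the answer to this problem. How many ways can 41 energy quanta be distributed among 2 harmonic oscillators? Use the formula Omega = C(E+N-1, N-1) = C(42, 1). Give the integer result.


Step 1: Use binomial coefficient C(42, 1)
Step 2: Numerator = 42! / 41!
Step 3: Denominator = 1!
Step 4: Omega = 42

42


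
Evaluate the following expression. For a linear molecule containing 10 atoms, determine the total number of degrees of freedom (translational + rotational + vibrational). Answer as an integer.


Step 1: Translational DOF = 3
Step 2: Rotational DOF (linear) = 2
Step 3: Vibrational DOF = 3*10 - 5 = 25
Step 4: Total = 3 + 2 + 25 = 30

30


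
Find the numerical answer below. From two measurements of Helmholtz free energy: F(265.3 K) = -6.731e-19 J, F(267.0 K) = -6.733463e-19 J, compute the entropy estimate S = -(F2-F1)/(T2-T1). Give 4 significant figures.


Step 1: dF = F2 - F1 = -6.733463e-19 - (-6.731e-19) = -2.463e-22 J
Step 2: dT = T2 - T1 = 267.0 - 265.3 = 1.7 K
Step 3: S = -dF/dT = -(-2.463e-22)/1.7 = 1.449e-22 J/K

1.449e-22


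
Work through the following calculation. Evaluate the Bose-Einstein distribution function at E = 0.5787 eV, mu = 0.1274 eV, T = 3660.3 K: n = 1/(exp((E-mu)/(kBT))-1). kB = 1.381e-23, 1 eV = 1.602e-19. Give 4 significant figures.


Step 1: (E - mu) = 0.4513 eV
Step 2: x = (E-mu)*eV/(kB*T) = 0.4513*1.602e-19/(1.381e-23*3660.3) = 1.43
Step 3: exp(x) = 4.18
Step 4: n = 1/(exp(x)-1) = 0.3145

0.3145


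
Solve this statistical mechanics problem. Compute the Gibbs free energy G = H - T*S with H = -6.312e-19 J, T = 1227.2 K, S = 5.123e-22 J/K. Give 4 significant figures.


Step 1: T*S = 1227.2 * 5.123e-22 = 6.287e-19 J
Step 2: G = H - T*S = -6.312e-19 - 6.287e-19
Step 3: G = -1.26e-18 J

-1.26e-18


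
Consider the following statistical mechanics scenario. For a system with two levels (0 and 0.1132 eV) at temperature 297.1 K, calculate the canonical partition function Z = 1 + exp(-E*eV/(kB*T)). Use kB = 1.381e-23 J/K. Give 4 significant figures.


Step 1: Compute beta*E = E*eV/(kB*T) = 0.1132*1.602e-19/(1.381e-23*297.1) = 4.42
Step 2: exp(-beta*E) = exp(-4.42) = 0.01204
Step 3: Z = 1 + 0.01204 = 1.012

1.012


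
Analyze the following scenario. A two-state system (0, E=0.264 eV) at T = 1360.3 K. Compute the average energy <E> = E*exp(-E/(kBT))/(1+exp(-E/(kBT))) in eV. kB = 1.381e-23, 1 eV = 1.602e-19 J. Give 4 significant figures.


Step 1: beta*E = 0.264*1.602e-19/(1.381e-23*1360.3) = 2.251
Step 2: exp(-beta*E) = 0.1053
Step 3: <E> = 0.264*0.1053/(1+0.1053) = 0.02514 eV

0.02514


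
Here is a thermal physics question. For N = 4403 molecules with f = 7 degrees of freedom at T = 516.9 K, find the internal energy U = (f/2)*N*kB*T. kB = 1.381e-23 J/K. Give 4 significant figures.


Step 1: f/2 = 7/2 = 3.5
Step 2: N*kB*T = 4403*1.381e-23*516.9 = 3.143e-17
Step 3: U = 3.5 * 3.143e-17 = 1.1e-16 J

1.1e-16


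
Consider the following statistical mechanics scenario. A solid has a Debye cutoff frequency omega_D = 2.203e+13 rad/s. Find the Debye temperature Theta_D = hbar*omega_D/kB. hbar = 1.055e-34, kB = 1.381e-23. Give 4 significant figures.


Step 1: hbar*omega_D = 1.055e-34 * 2.203e+13 = 2.324e-21 J
Step 2: Theta_D = 2.324e-21 / 1.381e-23
Step 3: Theta_D = 168.3 K

168.3


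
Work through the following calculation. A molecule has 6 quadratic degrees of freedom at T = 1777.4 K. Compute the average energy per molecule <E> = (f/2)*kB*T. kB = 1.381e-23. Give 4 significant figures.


Step 1: f/2 = 6/2 = 3
Step 2: kB*T = 1.381e-23 * 1777.4 = 2.455e-20
Step 3: <E> = 3 * 2.455e-20 = 7.364e-20 J

7.364e-20


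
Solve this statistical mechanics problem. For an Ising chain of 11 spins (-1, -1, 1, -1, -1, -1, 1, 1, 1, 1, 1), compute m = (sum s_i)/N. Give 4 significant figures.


Step 1: Count up spins (+1): 6, down spins (-1): 5
Step 2: Total magnetization M = 6 - 5 = 1
Step 3: m = M/N = 1/11 = 0.09091

0.09091


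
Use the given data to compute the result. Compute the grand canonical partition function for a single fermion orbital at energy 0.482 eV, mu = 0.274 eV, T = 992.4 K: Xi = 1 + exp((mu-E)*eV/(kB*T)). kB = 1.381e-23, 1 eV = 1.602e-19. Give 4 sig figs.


Step 1: (mu - E) = 0.274 - 0.482 = -0.208 eV
Step 2: x = (mu-E)*eV/(kB*T) = -0.208*1.602e-19/(1.381e-23*992.4) = -2.431
Step 3: exp(x) = 0.08792
Step 4: Xi = 1 + 0.08792 = 1.088

1.088


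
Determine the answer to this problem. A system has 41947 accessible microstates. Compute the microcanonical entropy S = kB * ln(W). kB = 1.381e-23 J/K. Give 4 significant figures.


Step 1: ln(W) = ln(41947) = 10.64
Step 2: S = kB * ln(W) = 1.381e-23 * 10.64
Step 3: S = 1.47e-22 J/K

1.47e-22


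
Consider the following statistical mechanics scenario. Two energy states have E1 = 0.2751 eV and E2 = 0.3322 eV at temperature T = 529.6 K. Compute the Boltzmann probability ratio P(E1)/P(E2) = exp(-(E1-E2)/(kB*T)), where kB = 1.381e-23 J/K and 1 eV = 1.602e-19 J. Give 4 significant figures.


Step 1: Compute energy difference dE = E1 - E2 = 0.2751 - 0.3322 = -0.0571 eV
Step 2: Convert to Joules: dE_J = -0.0571 * 1.602e-19 = -9.147e-21 J
Step 3: Compute exponent = -dE_J / (kB * T) = -(-9.147e-21) / (1.381e-23 * 529.6) = 1.251
Step 4: P(E1)/P(E2) = exp(1.251) = 3.493

3.493


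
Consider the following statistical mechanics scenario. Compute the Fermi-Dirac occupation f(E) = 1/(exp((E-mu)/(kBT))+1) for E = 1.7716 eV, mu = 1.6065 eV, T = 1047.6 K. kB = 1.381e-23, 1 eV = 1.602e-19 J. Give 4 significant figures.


Step 1: (E - mu) = 1.7716 - 1.6065 = 0.1651 eV
Step 2: Convert: (E-mu)*eV = 2.645e-20 J
Step 3: x = (E-mu)*eV/(kB*T) = 1.828
Step 4: f = 1/(exp(1.828)+1) = 0.1385

0.1385


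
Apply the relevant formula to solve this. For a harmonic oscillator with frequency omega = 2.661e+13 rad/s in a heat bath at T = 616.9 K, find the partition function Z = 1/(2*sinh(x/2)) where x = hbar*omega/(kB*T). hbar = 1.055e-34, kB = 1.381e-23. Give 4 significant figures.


Step 1: Compute x = hbar*omega/(kB*T) = 1.055e-34*2.661e+13/(1.381e-23*616.9) = 0.3295
Step 2: x/2 = 0.1648
Step 3: sinh(x/2) = 0.1655
Step 4: Z = 1/(2*0.1655) = 3.021

3.021


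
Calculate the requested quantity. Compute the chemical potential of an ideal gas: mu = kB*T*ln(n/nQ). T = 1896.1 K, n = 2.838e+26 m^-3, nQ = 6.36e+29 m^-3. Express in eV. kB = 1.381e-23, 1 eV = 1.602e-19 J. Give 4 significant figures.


Step 1: n/nQ = 2.838e+26/6.36e+29 = 0.0004462
Step 2: ln(n/nQ) = -7.715
Step 3: mu = kB*T*ln(n/nQ) = 2.619e-20*-7.715 = -2.02e-19 J
Step 4: Convert to eV: -2.02e-19/1.602e-19 = -1.261 eV

-1.261


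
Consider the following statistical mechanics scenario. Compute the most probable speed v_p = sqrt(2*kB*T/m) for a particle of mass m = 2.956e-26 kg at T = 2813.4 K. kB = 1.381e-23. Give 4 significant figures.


Step 1: Numerator = 2*kB*T = 2*1.381e-23*2813.4 = 7.771e-20
Step 2: Ratio = 7.771e-20 / 2.956e-26 = 2.629e+06
Step 3: v_p = sqrt(2.629e+06) = 1621 m/s

1621


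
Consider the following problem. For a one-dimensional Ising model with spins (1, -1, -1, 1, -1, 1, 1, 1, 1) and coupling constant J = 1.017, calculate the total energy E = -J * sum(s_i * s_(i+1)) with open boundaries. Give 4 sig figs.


Step 1: Nearest-neighbor products: -1, 1, -1, -1, -1, 1, 1, 1
Step 2: Sum of products = 0
Step 3: E = -1.017 * 0 = 0

0


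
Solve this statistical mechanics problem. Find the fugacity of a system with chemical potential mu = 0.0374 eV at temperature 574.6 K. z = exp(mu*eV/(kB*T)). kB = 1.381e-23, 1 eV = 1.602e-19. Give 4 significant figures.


Step 1: Convert mu to Joules: 0.0374*1.602e-19 = 5.991e-21 J
Step 2: kB*T = 1.381e-23*574.6 = 7.935e-21 J
Step 3: mu/(kB*T) = 0.755
Step 4: z = exp(0.755) = 2.128

2.128


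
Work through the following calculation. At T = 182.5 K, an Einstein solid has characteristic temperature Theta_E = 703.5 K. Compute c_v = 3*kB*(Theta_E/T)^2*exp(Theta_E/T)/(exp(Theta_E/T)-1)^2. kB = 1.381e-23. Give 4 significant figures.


Step 1: x = Theta_E/T = 703.5/182.5 = 3.855
Step 2: x^2 = 14.86
Step 3: exp(x) = 47.22
Step 4: c_v = 3*1.381e-23*14.86*47.22/(47.22-1)^2 = 1.361e-23

1.361e-23


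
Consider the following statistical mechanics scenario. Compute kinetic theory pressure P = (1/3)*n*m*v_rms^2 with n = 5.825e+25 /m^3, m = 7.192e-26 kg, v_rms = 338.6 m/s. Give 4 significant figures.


Step 1: v_rms^2 = 338.6^2 = 1.146e+05
Step 2: n*m = 5.825e+25*7.192e-26 = 4.189
Step 3: P = (1/3)*4.189*1.146e+05 = 1.601e+05 Pa

1.601e+05


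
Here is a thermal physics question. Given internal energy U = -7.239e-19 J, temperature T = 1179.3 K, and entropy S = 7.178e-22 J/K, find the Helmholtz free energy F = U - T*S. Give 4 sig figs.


Step 1: T*S = 1179.3 * 7.178e-22 = 8.465e-19 J
Step 2: F = U - T*S = -7.239e-19 - 8.465e-19
Step 3: F = -1.57e-18 J

-1.57e-18


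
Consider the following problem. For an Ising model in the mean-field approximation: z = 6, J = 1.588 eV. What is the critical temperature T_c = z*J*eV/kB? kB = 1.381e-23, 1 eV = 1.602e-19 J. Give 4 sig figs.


Step 1: z*J = 6*1.588 = 9.528 eV
Step 2: Convert to Joules: 9.528*1.602e-19 = 1.526e-18 J
Step 3: T_c = 1.526e-18 / 1.381e-23 = 1.105e+05 K

1.105e+05


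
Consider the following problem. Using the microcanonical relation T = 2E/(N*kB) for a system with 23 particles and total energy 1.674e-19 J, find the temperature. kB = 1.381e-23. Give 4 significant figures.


Step 1: Numerator = 2*E = 2*1.674e-19 = 3.348e-19 J
Step 2: Denominator = N*kB = 23*1.381e-23 = 3.176e-22
Step 3: T = 3.348e-19 / 3.176e-22 = 1054 K

1054


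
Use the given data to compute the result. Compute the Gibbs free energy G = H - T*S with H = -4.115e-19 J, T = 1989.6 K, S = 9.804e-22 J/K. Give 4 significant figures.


Step 1: T*S = 1989.6 * 9.804e-22 = 1.951e-18 J
Step 2: G = H - T*S = -4.115e-19 - 1.951e-18
Step 3: G = -2.362e-18 J

-2.362e-18


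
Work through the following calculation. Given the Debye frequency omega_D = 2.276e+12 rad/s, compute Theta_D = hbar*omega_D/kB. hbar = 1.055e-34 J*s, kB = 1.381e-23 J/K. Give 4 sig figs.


Step 1: hbar*omega_D = 1.055e-34 * 2.276e+12 = 2.401e-22 J
Step 2: Theta_D = 2.401e-22 / 1.381e-23
Step 3: Theta_D = 17.39 K

17.39


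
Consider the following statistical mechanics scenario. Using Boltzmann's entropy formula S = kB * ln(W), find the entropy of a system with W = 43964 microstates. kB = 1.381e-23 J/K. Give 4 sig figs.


Step 1: ln(W) = ln(43964) = 10.69
Step 2: S = kB * ln(W) = 1.381e-23 * 10.69
Step 3: S = 1.476e-22 J/K

1.476e-22


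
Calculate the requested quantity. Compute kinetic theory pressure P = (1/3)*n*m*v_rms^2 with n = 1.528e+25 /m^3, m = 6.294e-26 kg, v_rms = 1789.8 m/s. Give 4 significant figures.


Step 1: v_rms^2 = 1789.8^2 = 3.203e+06
Step 2: n*m = 1.528e+25*6.294e-26 = 0.9617
Step 3: P = (1/3)*0.9617*3.203e+06 = 1.027e+06 Pa

1.027e+06


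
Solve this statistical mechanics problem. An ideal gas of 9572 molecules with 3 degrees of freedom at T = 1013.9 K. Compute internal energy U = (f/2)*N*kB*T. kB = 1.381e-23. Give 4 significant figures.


Step 1: f/2 = 3/2 = 1.5
Step 2: N*kB*T = 9572*1.381e-23*1013.9 = 1.34e-16
Step 3: U = 1.5 * 1.34e-16 = 2.01e-16 J

2.01e-16


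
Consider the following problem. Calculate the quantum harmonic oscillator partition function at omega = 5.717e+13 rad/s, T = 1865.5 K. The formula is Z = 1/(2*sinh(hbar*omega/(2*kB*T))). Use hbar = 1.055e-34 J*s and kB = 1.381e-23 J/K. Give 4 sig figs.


Step 1: Compute x = hbar*omega/(kB*T) = 1.055e-34*5.717e+13/(1.381e-23*1865.5) = 0.2341
Step 2: x/2 = 0.1171
Step 3: sinh(x/2) = 0.1173
Step 4: Z = 1/(2*0.1173) = 4.262

4.262


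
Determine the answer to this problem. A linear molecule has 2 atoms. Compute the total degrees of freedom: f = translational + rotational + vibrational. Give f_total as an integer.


Step 1: Translational DOF = 3
Step 2: Rotational DOF (linear) = 2
Step 3: Vibrational DOF = 3*2 - 5 = 1
Step 4: Total = 3 + 2 + 1 = 6

6


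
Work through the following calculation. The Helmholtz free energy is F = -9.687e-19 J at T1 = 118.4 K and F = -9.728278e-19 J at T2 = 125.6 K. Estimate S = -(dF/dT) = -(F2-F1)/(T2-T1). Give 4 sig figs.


Step 1: dF = F2 - F1 = -9.728278e-19 - (-9.687e-19) = -4.1278e-21 J
Step 2: dT = T2 - T1 = 125.6 - 118.4 = 7.2 K
Step 3: S = -dF/dT = -(-4.1278e-21)/7.2 = 5.733e-22 J/K

5.733e-22


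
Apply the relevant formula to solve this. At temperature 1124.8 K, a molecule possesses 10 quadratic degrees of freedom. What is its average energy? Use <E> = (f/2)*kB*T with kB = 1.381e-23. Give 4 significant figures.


Step 1: f/2 = 10/2 = 5
Step 2: kB*T = 1.381e-23 * 1124.8 = 1.553e-20
Step 3: <E> = 5 * 1.553e-20 = 7.767e-20 J

7.767e-20


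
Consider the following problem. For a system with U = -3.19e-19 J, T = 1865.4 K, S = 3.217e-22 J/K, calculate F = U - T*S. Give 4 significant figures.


Step 1: T*S = 1865.4 * 3.217e-22 = 6.001e-19 J
Step 2: F = U - T*S = -3.19e-19 - 6.001e-19
Step 3: F = -9.191e-19 J

-9.191e-19


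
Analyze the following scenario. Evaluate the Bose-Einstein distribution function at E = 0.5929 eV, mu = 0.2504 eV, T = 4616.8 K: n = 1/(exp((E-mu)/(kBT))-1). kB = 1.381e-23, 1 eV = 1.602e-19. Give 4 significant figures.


Step 1: (E - mu) = 0.3425 eV
Step 2: x = (E-mu)*eV/(kB*T) = 0.3425*1.602e-19/(1.381e-23*4616.8) = 0.8606
Step 3: exp(x) = 2.365
Step 4: n = 1/(exp(x)-1) = 0.7329

0.7329


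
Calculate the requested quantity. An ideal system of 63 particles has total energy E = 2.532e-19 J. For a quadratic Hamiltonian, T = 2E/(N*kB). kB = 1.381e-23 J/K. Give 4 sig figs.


Step 1: Numerator = 2*E = 2*2.532e-19 = 5.064e-19 J
Step 2: Denominator = N*kB = 63*1.381e-23 = 8.7e-22
Step 3: T = 5.064e-19 / 8.7e-22 = 582 K

582


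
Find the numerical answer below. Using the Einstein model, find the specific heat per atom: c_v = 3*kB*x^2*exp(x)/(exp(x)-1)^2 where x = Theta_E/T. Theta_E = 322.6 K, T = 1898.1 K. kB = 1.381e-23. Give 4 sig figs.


Step 1: x = Theta_E/T = 322.6/1898.1 = 0.17
Step 2: x^2 = 0.02889
Step 3: exp(x) = 1.185
Step 4: c_v = 3*1.381e-23*0.02889*1.185/(1.185-1)^2 = 4.133e-23

4.133e-23


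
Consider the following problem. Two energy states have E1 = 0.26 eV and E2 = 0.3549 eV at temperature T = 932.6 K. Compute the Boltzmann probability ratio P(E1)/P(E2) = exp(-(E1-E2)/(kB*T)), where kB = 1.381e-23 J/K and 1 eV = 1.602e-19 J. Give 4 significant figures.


Step 1: Compute energy difference dE = E1 - E2 = 0.26 - 0.3549 = -0.0949 eV
Step 2: Convert to Joules: dE_J = -0.0949 * 1.602e-19 = -1.52e-20 J
Step 3: Compute exponent = -dE_J / (kB * T) = -(-1.52e-20) / (1.381e-23 * 932.6) = 1.18
Step 4: P(E1)/P(E2) = exp(1.18) = 3.256

3.256


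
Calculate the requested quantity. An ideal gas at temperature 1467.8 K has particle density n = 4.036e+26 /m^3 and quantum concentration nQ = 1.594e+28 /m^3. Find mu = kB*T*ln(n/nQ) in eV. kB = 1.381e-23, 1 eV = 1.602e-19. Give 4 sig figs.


Step 1: n/nQ = 4.036e+26/1.594e+28 = 0.02532
Step 2: ln(n/nQ) = -3.676
Step 3: mu = kB*T*ln(n/nQ) = 2.027e-20*-3.676 = -7.452e-20 J
Step 4: Convert to eV: -7.452e-20/1.602e-19 = -0.4651 eV

-0.4651


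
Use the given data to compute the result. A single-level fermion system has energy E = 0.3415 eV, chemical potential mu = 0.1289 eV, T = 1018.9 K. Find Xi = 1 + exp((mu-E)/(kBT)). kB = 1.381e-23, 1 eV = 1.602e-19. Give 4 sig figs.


Step 1: (mu - E) = 0.1289 - 0.3415 = -0.2126 eV
Step 2: x = (mu-E)*eV/(kB*T) = -0.2126*1.602e-19/(1.381e-23*1018.9) = -2.42
Step 3: exp(x) = 0.08888
Step 4: Xi = 1 + 0.08888 = 1.089

1.089


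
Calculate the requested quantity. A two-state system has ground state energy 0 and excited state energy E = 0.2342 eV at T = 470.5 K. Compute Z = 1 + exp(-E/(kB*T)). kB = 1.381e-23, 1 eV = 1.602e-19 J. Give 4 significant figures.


Step 1: Compute beta*E = E*eV/(kB*T) = 0.2342*1.602e-19/(1.381e-23*470.5) = 5.774
Step 2: exp(-beta*E) = exp(-5.774) = 0.003107
Step 3: Z = 1 + 0.003107 = 1.003

1.003


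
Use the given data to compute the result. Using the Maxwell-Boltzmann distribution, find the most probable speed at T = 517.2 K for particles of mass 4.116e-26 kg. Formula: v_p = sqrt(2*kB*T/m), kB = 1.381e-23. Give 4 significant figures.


Step 1: Numerator = 2*kB*T = 2*1.381e-23*517.2 = 1.429e-20
Step 2: Ratio = 1.429e-20 / 4.116e-26 = 3.471e+05
Step 3: v_p = sqrt(3.471e+05) = 589.1 m/s

589.1


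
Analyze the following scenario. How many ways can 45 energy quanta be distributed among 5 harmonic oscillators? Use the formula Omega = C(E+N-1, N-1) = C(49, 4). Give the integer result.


Step 1: Use binomial coefficient C(49, 4)
Step 2: Numerator = 49! / 45!
Step 3: Denominator = 4!
Step 4: Omega = 211876

211876


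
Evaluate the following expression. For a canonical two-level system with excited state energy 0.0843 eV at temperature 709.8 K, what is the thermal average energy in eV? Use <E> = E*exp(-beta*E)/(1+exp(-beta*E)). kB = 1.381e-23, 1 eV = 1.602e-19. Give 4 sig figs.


Step 1: beta*E = 0.0843*1.602e-19/(1.381e-23*709.8) = 1.378
Step 2: exp(-beta*E) = 0.2522
Step 3: <E> = 0.0843*0.2522/(1+0.2522) = 0.01698 eV

0.01698


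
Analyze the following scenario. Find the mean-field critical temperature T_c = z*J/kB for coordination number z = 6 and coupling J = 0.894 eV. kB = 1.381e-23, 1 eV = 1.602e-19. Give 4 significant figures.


Step 1: z*J = 6*0.894 = 5.364 eV
Step 2: Convert to Joules: 5.364*1.602e-19 = 8.593e-19 J
Step 3: T_c = 8.593e-19 / 1.381e-23 = 6.222e+04 K

6.222e+04


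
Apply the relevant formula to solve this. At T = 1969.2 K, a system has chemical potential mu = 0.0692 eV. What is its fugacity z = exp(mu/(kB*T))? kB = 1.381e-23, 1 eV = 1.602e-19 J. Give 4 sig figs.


Step 1: Convert mu to Joules: 0.0692*1.602e-19 = 1.109e-20 J
Step 2: kB*T = 1.381e-23*1969.2 = 2.719e-20 J
Step 3: mu/(kB*T) = 0.4076
Step 4: z = exp(0.4076) = 1.503

1.503


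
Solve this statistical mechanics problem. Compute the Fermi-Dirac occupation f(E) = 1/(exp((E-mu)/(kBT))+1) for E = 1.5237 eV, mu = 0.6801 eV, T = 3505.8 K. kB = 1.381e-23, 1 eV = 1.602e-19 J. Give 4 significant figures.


Step 1: (E - mu) = 1.5237 - 0.6801 = 0.8436 eV
Step 2: Convert: (E-mu)*eV = 1.351e-19 J
Step 3: x = (E-mu)*eV/(kB*T) = 2.791
Step 4: f = 1/(exp(2.791)+1) = 0.05779

0.05779


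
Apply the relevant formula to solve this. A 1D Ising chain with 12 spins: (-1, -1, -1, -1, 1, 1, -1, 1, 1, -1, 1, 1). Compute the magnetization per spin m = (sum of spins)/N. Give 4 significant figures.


Step 1: Count up spins (+1): 6, down spins (-1): 6
Step 2: Total magnetization M = 6 - 6 = 0
Step 3: m = M/N = 0/12 = 0

0


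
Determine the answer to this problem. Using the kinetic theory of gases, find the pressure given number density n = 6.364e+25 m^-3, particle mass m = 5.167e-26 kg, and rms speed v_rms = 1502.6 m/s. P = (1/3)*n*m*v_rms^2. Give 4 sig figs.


Step 1: v_rms^2 = 1502.6^2 = 2.258e+06
Step 2: n*m = 6.364e+25*5.167e-26 = 3.288
Step 3: P = (1/3)*3.288*2.258e+06 = 2.475e+06 Pa

2.475e+06


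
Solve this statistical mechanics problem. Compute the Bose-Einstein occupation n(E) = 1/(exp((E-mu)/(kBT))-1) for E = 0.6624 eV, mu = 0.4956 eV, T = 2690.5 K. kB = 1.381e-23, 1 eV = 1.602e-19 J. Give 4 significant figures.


Step 1: (E - mu) = 0.1668 eV
Step 2: x = (E-mu)*eV/(kB*T) = 0.1668*1.602e-19/(1.381e-23*2690.5) = 0.7192
Step 3: exp(x) = 2.053
Step 4: n = 1/(exp(x)-1) = 0.9499

0.9499


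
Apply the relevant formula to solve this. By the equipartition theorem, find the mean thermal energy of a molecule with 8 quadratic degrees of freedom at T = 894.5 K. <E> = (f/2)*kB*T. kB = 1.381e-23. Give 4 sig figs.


Step 1: f/2 = 8/2 = 4
Step 2: kB*T = 1.381e-23 * 894.5 = 1.235e-20
Step 3: <E> = 4 * 1.235e-20 = 4.941e-20 J

4.941e-20


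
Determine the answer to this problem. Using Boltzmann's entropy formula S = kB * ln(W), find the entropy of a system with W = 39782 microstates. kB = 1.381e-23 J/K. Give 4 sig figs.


Step 1: ln(W) = ln(39782) = 10.59
Step 2: S = kB * ln(W) = 1.381e-23 * 10.59
Step 3: S = 1.463e-22 J/K

1.463e-22


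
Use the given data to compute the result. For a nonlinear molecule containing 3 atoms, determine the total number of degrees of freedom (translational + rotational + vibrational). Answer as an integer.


Step 1: Translational DOF = 3
Step 2: Rotational DOF (nonlinear) = 3
Step 3: Vibrational DOF = 3*3 - 6 = 3
Step 4: Total = 3 + 3 + 3 = 9

9


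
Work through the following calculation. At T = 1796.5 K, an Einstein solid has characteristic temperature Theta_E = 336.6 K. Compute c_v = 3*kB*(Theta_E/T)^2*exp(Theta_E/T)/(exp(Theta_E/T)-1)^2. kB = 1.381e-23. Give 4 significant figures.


Step 1: x = Theta_E/T = 336.6/1796.5 = 0.1874
Step 2: x^2 = 0.03511
Step 3: exp(x) = 1.206
Step 4: c_v = 3*1.381e-23*0.03511*1.206/(1.206-1)^2 = 4.131e-23

4.131e-23


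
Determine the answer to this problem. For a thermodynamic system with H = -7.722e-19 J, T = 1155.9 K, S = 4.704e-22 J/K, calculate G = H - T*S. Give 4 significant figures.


Step 1: T*S = 1155.9 * 4.704e-22 = 5.437e-19 J
Step 2: G = H - T*S = -7.722e-19 - 5.437e-19
Step 3: G = -1.316e-18 J

-1.316e-18


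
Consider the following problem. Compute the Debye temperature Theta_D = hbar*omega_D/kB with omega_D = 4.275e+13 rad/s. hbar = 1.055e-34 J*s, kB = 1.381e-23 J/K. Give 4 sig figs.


Step 1: hbar*omega_D = 1.055e-34 * 4.275e+13 = 4.51e-21 J
Step 2: Theta_D = 4.51e-21 / 1.381e-23
Step 3: Theta_D = 326.6 K

326.6


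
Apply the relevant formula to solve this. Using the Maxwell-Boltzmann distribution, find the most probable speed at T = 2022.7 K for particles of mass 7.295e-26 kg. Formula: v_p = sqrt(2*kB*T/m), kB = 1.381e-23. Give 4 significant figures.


Step 1: Numerator = 2*kB*T = 2*1.381e-23*2022.7 = 5.587e-20
Step 2: Ratio = 5.587e-20 / 7.295e-26 = 7.658e+05
Step 3: v_p = sqrt(7.658e+05) = 875.1 m/s

875.1


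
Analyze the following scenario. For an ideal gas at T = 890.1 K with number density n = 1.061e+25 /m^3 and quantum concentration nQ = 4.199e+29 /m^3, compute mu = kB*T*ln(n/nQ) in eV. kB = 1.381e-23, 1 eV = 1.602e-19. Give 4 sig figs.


Step 1: n/nQ = 1.061e+25/4.199e+29 = 2.527e-05
Step 2: ln(n/nQ) = -10.59
Step 3: mu = kB*T*ln(n/nQ) = 1.229e-20*-10.59 = -1.301e-19 J
Step 4: Convert to eV: -1.301e-19/1.602e-19 = -0.8123 eV

-0.8123


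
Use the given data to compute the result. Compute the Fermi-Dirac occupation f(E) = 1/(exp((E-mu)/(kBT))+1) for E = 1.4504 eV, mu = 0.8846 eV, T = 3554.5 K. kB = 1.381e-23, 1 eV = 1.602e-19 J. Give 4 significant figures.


Step 1: (E - mu) = 1.4504 - 0.8846 = 0.5658 eV
Step 2: Convert: (E-mu)*eV = 9.064e-20 J
Step 3: x = (E-mu)*eV/(kB*T) = 1.847
Step 4: f = 1/(exp(1.847)+1) = 0.1363

0.1363


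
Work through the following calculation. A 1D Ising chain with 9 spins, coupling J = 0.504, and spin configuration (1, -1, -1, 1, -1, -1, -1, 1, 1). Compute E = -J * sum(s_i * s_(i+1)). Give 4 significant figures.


Step 1: Nearest-neighbor products: -1, 1, -1, -1, 1, 1, -1, 1
Step 2: Sum of products = 0
Step 3: E = -0.504 * 0 = 0

0


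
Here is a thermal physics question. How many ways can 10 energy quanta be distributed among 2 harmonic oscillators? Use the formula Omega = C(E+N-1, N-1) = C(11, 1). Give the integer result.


Step 1: Use binomial coefficient C(11, 1)
Step 2: Numerator = 11! / 10!
Step 3: Denominator = 1!
Step 4: Omega = 11

11


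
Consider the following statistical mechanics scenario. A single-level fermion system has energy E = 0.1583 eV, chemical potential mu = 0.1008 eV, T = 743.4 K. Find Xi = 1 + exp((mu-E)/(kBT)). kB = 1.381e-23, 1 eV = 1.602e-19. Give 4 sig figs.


Step 1: (mu - E) = 0.1008 - 0.1583 = -0.0575 eV
Step 2: x = (mu-E)*eV/(kB*T) = -0.0575*1.602e-19/(1.381e-23*743.4) = -0.8973
Step 3: exp(x) = 0.4077
Step 4: Xi = 1 + 0.4077 = 1.408

1.408


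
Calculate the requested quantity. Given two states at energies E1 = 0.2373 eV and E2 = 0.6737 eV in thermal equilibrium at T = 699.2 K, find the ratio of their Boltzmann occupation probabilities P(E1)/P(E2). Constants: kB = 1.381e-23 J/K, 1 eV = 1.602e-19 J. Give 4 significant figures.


Step 1: Compute energy difference dE = E1 - E2 = 0.2373 - 0.6737 = -0.4364 eV
Step 2: Convert to Joules: dE_J = -0.4364 * 1.602e-19 = -6.991e-20 J
Step 3: Compute exponent = -dE_J / (kB * T) = -(-6.991e-20) / (1.381e-23 * 699.2) = 7.24
Step 4: P(E1)/P(E2) = exp(7.24) = 1394

1394
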